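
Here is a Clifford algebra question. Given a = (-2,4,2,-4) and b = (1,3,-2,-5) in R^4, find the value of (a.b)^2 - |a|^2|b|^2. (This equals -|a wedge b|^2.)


a . b = (-2)*1 + 4*3 + 2*(-2) + (-4)*(-5)
= -2 + 12 + (-4) + 20 = 26
|a|^2 = (-2)^2 + 4^2 + 2^2 + (-4)^2 = 40
|b|^2 = 1^2 + 3^2 + (-2)^2 + (-5)^2 = 39
(a.b)^2 = 26^2 = 676
|a|^2 * |b|^2 = 40 * 39 = 1560
Result = 676 - 1560 = -884


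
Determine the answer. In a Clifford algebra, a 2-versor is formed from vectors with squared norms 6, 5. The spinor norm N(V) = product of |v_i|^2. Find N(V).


Spinor norm N(V) = |v1|^2 * |v2|^2 * ... * |v2|^2
= 6 * 5
Running product: 6, 30
N(V) = 30


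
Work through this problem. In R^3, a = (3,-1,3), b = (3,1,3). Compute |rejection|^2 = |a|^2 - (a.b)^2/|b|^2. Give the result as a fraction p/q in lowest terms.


|a|^2 = 3^2 + (-1)^2 + 3^2 = 19
|b|^2 = 3^2 + 1^2 + 3^2 = 19
a . b = 3*3 + (-1)*1 + 3*3 = 17
(a.b)^2 = 17^2 = 289
|rej|^2 = 19 - 289/19
= (361 - 289)/19
= 72/19
In lowest terms: 72/19


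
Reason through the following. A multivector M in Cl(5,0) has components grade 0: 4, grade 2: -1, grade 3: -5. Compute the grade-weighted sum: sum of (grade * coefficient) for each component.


Grade-weighted sum = sum of grade_k * coefficient_k
0*4 = 0
2*(-1) = -2
3*(-5) = -15
Total = 0 + (-2) + (-15) = -17


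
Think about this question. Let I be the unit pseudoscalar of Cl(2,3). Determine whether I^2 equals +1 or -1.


The pseudoscalar I = e1...e_n (product of all n generators) of Cl(p,q) satisfies I^2 = (-1)^(q + n(n-1)/2).
p = 2, q = 3, n = p + q = 5
n(n-1)/2 = 5 * 4 / 2 = 10
Exponent = q + n(n-1)/2 = 3 + 10 = 13
I^2 = (-1)^13 = -1


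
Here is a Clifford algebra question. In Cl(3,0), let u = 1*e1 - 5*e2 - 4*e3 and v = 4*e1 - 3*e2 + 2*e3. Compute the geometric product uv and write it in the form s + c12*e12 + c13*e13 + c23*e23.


In Cl(3,0): e_i^2 = 1, e_ie_j = -e_je_i for i != j.
Scalar part = u . v = 1*4 + (-5)*(-3) + (-4)*2
= 4 + 15 + (-8) = 11
e12 coeff = 1*(-3) - (-5)*4 = -3 - (-20) = 17
e13 coeff = 1*2 - (-4)*4 = 2 - (-16) = 18
e23 coeff = (-5)*2 - (-4)*(-3) = -10 - 12 = -22
uv = 11 + 17*e12 + 18*e13 - 22*e23


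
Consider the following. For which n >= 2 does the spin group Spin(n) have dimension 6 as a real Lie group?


dim Spin(n) = dim so(n) = n(n-1)/2.
Solve n(n-1)/2 = 6, i.e. n^2 - n - 12 = 0.
Discriminant = 1 + 8*6 = 49
n = (1 + sqrt(49))/2 = (1 + 7)/2 = 4


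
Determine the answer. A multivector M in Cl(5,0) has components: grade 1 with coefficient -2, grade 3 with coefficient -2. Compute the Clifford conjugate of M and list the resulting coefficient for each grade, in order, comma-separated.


Clifford conjugate sign for grade k: (-1)^(k(k+1)/2)
Grade 1: (-1)^(1*2/2) = (-1)^1 = -1, coeff -2 -> 2
Grade 3: (-1)^(3*4/2) = (-1)^6 = 1, coeff -2 -> -2
Conjugated coefficients: 2, -2


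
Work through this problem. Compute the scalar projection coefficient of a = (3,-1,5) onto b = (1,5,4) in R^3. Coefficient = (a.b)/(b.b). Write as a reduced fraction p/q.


Projection coefficient = (a . b) / (b . b)
a . b = 3*1 + (-1)*5 + 5*4
= 3 + (-5) + 20 = 18
b . b = 1^2 + 5^2 + 4^2
= 1 + 25 + 16 = 42
Coefficient = 18/42
In lowest terms: 3/7


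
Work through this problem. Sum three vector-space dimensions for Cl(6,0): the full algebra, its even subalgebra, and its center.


n = 6 + 0 = 6
Total dim = 2^6 = 64
Even subalgebra dim = 2^5 = 32
n is even, so center dim = 1
Sum = 64 + 32 + 1 = 97


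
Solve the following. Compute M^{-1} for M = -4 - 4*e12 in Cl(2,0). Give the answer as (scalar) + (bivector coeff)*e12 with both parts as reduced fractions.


M = -4 - 4*e12, where e12^2 = -1.
Since M commutes with its reverse ~M = a - b*e12, M * ~M = a^2 - b^2*e12^2 = a^2 + b^2.
So M^{-1} = ~M / (a^2 + b^2) = (a - b*e12)/(a^2 + b^2).
a^2 + b^2 = 16 + 16 = 32
Scalar part = -4/32 = -1/8
Bivector coeff = 4/32 = 1/8
M^{-1} = -1/8 + 1/8*e12


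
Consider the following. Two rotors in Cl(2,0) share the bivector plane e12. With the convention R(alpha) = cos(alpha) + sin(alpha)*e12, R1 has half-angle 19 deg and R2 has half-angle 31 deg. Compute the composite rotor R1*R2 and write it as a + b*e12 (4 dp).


Same-plane rotors commute and their half-angles add:
R1*R2 = cos(a1 + a2) + sin(a1 + a2)*e12.
a1 + a2 = 19 + 31 = 50 deg
cos(50 deg) = 0.6428
sin(50 deg) = 0.7660
R1*R2 = 0.6428 + 0.7660*e12


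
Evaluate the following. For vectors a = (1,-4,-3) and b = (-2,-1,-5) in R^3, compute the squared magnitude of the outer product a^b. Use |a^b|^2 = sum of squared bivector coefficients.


a wedge b = (a1*b2 - a2*b1)*e12 + (a1*b3 - a3*b1)*e13 + (a2*b3 - a3*b2)*e23
e12 coeff: 1*(-1) - (-4)*(-2) = -1 - 8 = -9
e13 coeff: 1*(-5) - (-3)*(-2) = -5 - 6 = -11
e23 coeff: (-4)*(-5) - (-3)*(-1) = 20 - 3 = 17
|a wedge b|^2 = (-9)^2 + (-11)^2 + 17^2
= 81 + 121 + 289
= 491


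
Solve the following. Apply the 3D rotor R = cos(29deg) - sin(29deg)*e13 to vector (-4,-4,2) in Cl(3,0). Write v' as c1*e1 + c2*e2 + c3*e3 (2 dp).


Rotor R = cos(29deg) - sin(29deg)*e13
Rotation angle theta = 2 * 29 = 58 degrees in the e13 plane (e1 -> e3).
The component perpendicular to the plane (e2) is invariant: v'_2 = v2 = -4.00
cos(58deg) = 0.5299, sin(58deg) = 0.8480
v'_1 = v1*cos(theta) - v3*sin(theta) = -4*0.5299 - 2*0.8480 = -3.82
v'_3 = v1*sin(theta) + v3*cos(theta) = -4*0.8480 + 2*0.5299 = -2.33
v' = -3.82*e1 - 4.00*e2 - 2.33*e3


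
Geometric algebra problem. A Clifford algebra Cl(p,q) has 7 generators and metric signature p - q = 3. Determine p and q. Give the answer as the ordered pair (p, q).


We need p + q = 7 and p - q = 3.
Adding: 2p = 7 + 3 = 10, so p = 5.
Then q = 7 - 5 = 2.
(p, q) = (5, 2)


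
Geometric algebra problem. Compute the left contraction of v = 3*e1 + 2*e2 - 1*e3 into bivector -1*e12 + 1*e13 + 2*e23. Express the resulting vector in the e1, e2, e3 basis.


Left contraction v _| B = <vB>_1 (grade-1 part of the geometric product vB).
Using e1_|e12 = e2, e2_|e12 = -e1, e1_|e13 = e3, e3_|e13 = -e1, e2_|e23 = e3, e3_|e23 = -e2:
e1 coeff: -v2*b12 - v3*b13 = -(2)*(-1) - (-1)*(1) = 3
e2 coeff: v1*b12 - v3*b23 = (3)*(-1) - (-1)*(2) = -1
e3 coeff: v1*b13 + v2*b23 = (3)*(1) + (2)*(2) = 7
v _| B = 3*e1 - 1*e2 + 7*e3


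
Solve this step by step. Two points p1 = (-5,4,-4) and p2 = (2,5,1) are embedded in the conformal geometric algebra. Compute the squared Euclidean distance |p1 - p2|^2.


p1 - p2 = (-7, -1, -5)
|p1 - p2|^2 = (-7)^2 + (-1)^2 + (-5)^2
= 49 + 1 + 25
= 75


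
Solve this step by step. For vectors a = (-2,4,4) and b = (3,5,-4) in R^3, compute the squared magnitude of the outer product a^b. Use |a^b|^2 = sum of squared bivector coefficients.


a wedge b = (a1*b2 - a2*b1)*e12 + (a1*b3 - a3*b1)*e13 + (a2*b3 - a3*b2)*e23
e12 coeff: (-2)*5 - 4*3 = -10 - 12 = -22
e13 coeff: (-2)*(-4) - 4*3 = 8 - 12 = -4
e23 coeff: 4*(-4) - 4*5 = -16 - 20 = -36
|a wedge b|^2 = (-22)^2 + (-4)^2 + (-36)^2
= 484 + 16 + 1296
= 1796


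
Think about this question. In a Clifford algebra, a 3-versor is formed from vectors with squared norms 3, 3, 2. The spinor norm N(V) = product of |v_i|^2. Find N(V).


Spinor norm N(V) = |v1|^2 * |v2|^2 * ... * |v3|^2
= 3 * 3 * 2
Running product: 3, 9, 18
N(V) = 18


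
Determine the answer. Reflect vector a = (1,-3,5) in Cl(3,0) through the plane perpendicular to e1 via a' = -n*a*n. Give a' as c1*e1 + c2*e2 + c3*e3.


Reflection formula: a' = -n*a*n, with n = e1 (unit vector, n^2 = 1).
For reflection through hyperplane perp to e1:
The component along e1 flips sign, others stay.
a = (1, -3, 5)
a' = (-1, -3, 5)
a' = -1*e1 - 3*e2 + 5*e3


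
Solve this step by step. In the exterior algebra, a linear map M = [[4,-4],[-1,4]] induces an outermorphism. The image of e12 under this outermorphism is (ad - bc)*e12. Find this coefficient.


The outermorphism of a linear map f sends e1^e2 to f(e1)^f(e2).
f(e1) = 4*e1 - 1*e2
f(e2) = -4*e1 + 4*e2
f(e1) ^ f(e2) = (4*e1 - 1*e2) ^ (-4*e1 + 4*e2)
= 4*4*e12 + (-1)*(-4)*e21
= (16 - 4)*e12
= 12*e12
Coefficient = 12


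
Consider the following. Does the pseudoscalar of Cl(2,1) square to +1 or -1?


The pseudoscalar I = e1...e_n (product of all n generators) of Cl(p,q) satisfies I^2 = (-1)^(q + n(n-1)/2).
p = 2, q = 1, n = p + q = 3
n(n-1)/2 = 3 * 2 / 2 = 3
Exponent = q + n(n-1)/2 = 1 + 3 = 4
I^2 = (-1)^4 = +1


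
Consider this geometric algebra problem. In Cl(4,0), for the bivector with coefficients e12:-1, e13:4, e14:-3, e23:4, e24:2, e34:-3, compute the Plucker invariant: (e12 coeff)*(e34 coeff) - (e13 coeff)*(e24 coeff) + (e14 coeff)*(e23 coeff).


Plucker relation: af - be + cd
a*f = (-1)*(-3) = 3
b*e = 4*2 = 8
c*d = (-3)*4 = -12
af - be + cd = 3 - 8 + (-12)
= -17


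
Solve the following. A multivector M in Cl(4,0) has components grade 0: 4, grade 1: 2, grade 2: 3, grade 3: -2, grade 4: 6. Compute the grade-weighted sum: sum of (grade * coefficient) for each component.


Grade-weighted sum = sum of grade_k * coefficient_k
0*4 = 0
1*2 = 2
2*3 = 6
3*(-2) = -6
4*6 = 24
Total = 0 + 2 + 6 + (-6) + 24 = 26


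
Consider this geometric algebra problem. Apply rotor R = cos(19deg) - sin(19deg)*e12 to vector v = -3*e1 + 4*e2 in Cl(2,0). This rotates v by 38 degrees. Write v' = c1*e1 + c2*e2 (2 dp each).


Rotor R = cos(19deg) - sin(19deg)*e12
Rotation angle theta = 2 * 19 = 38 degrees
v' = R*v*~R rotates v by theta.
cos(38deg) = 0.7880, sin(38deg) = 0.6157
v'_1 = -3*cos(38deg) - 4*sin(38deg)
= -3*0.7880 - 4*0.6157
= -4.83
v'_2 = -3*sin(38deg) + 4*cos(38deg)
= -3*0.6157 + 4*0.7880
= 1.31
v' = -4.83*e1 + 1.31*e2


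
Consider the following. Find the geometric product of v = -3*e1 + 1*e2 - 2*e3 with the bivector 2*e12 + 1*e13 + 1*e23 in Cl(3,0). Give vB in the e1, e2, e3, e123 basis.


vB has grade-1 (vector) and grade-3 (trivector) parts: vB = (v _| B) + (v ^ B).
Vector part <vB>_1:
  e1: -v2*b12 - v3*b13 = -(1)*(2) - (-2)*(1) = 0
  e2: v1*b12 - v3*b23 = (-3)*(2) - (-2)*(1) = -4
  e3: v1*b13 + v2*b23 = (-3)*(1) + (1)*(1) = -2
Trivector part <vB>_3:
  e123: v1*b23 - v2*b13 + v3*b12 = (-3)*(1) - (1)*(1) + (-2)*(2) = -8
vB = 0*e1 - 4*e2 - 2*e3 - 8*e123


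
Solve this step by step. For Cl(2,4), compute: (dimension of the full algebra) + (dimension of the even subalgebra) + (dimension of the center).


n = 2 + 4 = 6
Total dim = 2^6 = 64
Even subalgebra dim = 2^5 = 32
n is even, so center dim = 1
Sum = 64 + 32 + 1 = 97


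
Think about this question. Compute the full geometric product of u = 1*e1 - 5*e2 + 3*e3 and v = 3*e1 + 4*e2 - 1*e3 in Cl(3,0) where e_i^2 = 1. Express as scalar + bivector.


In Cl(3,0): e_i^2 = 1, e_ie_j = -e_je_i for i != j.
Scalar part = u . v = 1*3 + (-5)*4 + 3*(-1)
= 3 + (-20) + (-3) = -20
e12 coeff = 1*4 - (-5)*3 = 4 - (-15) = 19
e13 coeff = 1*(-1) - 3*3 = -1 - 9 = -10
e23 coeff = (-5)*(-1) - 3*4 = 5 - 12 = -7
uv = -20 + 19*e12 - 10*e13 - 7*e23


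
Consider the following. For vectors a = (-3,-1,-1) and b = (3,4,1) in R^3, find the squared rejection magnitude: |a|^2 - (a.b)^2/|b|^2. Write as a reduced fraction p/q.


|a|^2 = (-3)^2 + (-1)^2 + (-1)^2 = 11
|b|^2 = 3^2 + 4^2 + 1^2 = 26
a . b = (-3)*3 + (-1)*4 + (-1)*1 = -14
(a.b)^2 = (-14)^2 = 196
|rej|^2 = 11 - 196/26
= (286 - 196)/26
= 90/26
In lowest terms: 45/13


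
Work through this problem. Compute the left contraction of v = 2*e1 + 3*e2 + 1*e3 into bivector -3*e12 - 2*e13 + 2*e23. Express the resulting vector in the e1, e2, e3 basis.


Left contraction v _| B = <vB>_1 (grade-1 part of the geometric product vB).
Using e1_|e12 = e2, e2_|e12 = -e1, e1_|e13 = e3, e3_|e13 = -e1, e2_|e23 = e3, e3_|e23 = -e2:
e1 coeff: -v2*b12 - v3*b13 = -(3)*(-3) - (1)*(-2) = 11
e2 coeff: v1*b12 - v3*b23 = (2)*(-3) - (1)*(2) = -8
e3 coeff: v1*b13 + v2*b23 = (2)*(-2) + (3)*(2) = 2
v _| B = 11*e1 - 8*e2 + 2*e3


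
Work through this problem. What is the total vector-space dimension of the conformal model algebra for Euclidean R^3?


The conformal model of R^3 uses Cl(4,1): the 3 Euclidean generators plus two extra orthogonal generators e+ (e+^2 = +1) and e- (e-^2 = -1), from which the null vectors e0, einf are built.
Number of generators m = 3 + 2 = 5.
dim Cl(p,q) = 2^m = 2^5 = 32


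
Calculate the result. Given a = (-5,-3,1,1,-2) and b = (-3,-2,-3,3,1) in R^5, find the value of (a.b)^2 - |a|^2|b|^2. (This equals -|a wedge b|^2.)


a . b = (-5)*(-3) + (-3)*(-2) + 1*(-3) + 1*3 + (-2)*1
= 15 + 6 + (-3) + 3 + (-2) = 19
|a|^2 = (-5)^2 + (-3)^2 + 1^2 + 1^2 + (-2)^2 = 40
|b|^2 = (-3)^2 + (-2)^2 + (-3)^2 + 3^2 + 1^2 = 32
(a.b)^2 = 19^2 = 361
|a|^2 * |b|^2 = 40 * 32 = 1280
Result = 361 - 1280 = -919


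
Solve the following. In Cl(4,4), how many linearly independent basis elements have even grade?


Even subalgebra dimension = 2^(n-1)
n = 4 + 4 = 8
2^(8 - 1) = 2^7 = 128
Verification: sum of C(8,k) for even k = 1 + 28 + 70 + 28 + 1 = 128
Result = 128


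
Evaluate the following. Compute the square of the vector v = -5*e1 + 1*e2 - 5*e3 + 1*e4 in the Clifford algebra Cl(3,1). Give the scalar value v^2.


v^2 = sum of c_i^2 * e_i^2
Positive signature terms (e_i^2 = +1): (-5)^2 + 1^2 + (-5)^2 = 51
Negative signature terms (e_j^2 = -1): 1^2 = 1
v^2 = 51 - 1 = 50


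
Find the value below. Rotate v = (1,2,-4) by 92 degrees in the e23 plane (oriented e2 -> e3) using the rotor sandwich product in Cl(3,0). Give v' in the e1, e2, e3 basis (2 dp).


Rotor R = cos(46deg) - sin(46deg)*e23
Rotation angle theta = 2 * 46 = 92 degrees in the e23 plane (e2 -> e3).
The component perpendicular to the plane (e1) is invariant: v'_1 = v1 = 1.00
cos(92deg) = -0.0349, sin(92deg) = 0.9994
v'_2 = v2*cos(theta) - v3*sin(theta) = 2*(-0.0349) - (-4)*0.9994 = 3.93
v'_3 = v2*sin(theta) + v3*cos(theta) = 2*0.9994 + (-4)*(-0.0349) = 2.14
v' = 1.00*e1 + 3.93*e2 + 2.14*e3


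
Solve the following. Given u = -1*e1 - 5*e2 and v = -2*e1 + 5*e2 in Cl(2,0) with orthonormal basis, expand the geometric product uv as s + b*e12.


Expand: (-1*e1 - 5*e2)(-2*e1 + 5*e2)
= (-1)*(-2)*e1e1 + (-1)*5*e1e2 + (-5)*(-2)*e2e1 + (-5)*5*e2e2
Using e1^2 = e2^2 = 1, e2e1 = -e1e2:
Scalar part s = (-1)*(-2) + (-5)*5 = 2 + (-25) = -23
Bivector part b = (-1)*5 - (-5)*(-2) = -5 - 10 = -15
uv = -23 - 15*e12


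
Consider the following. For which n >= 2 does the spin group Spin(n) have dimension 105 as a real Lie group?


dim Spin(n) = dim so(n) = n(n-1)/2.
Solve n(n-1)/2 = 105, i.e. n^2 - n - 210 = 0.
Discriminant = 1 + 8*105 = 841
n = (1 + sqrt(841))/2 = (1 + 29)/2 = 15


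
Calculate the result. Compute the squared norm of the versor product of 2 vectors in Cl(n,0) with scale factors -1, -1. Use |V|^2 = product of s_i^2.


Each vector v_i has |v_i|^2 = s_i^2
Squared scales: (-1)^2 = 1, (-1)^2 = 1
|V|^2 = 1 * 1
= 1


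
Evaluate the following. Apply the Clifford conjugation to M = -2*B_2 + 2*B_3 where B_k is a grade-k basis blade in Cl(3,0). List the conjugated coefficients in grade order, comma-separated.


Clifford conjugate sign for grade k: (-1)^(k(k+1)/2)
Grade 2: (-1)^(2*3/2) = (-1)^3 = -1, coeff -2 -> 2
Grade 3: (-1)^(3*4/2) = (-1)^6 = 1, coeff 2 -> 2
Conjugated coefficients: 2, 2


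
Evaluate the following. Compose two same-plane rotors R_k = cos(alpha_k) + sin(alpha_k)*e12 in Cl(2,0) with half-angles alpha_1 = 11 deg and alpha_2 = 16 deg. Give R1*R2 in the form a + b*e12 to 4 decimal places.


Same-plane rotors commute and their half-angles add:
R1*R2 = cos(a1 + a2) + sin(a1 + a2)*e12.
a1 + a2 = 11 + 16 = 27 deg
cos(27 deg) = 0.8910
sin(27 deg) = 0.4540
R1*R2 = 0.8910 + 0.4540*e12


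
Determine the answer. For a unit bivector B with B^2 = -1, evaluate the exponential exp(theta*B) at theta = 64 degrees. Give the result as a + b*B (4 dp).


For a unit bivector B with B^2 = -1, the exponential series gives
e^(theta*B) = cos(theta) + sin(theta)*B (the GA analogue of Euler's formula).
theta = 64 degrees = 1.117011 rad
cos(64 deg) = 0.4384
sin(64 deg) = 0.8988
exp(theta*B) = 0.4384 + 0.8988*B


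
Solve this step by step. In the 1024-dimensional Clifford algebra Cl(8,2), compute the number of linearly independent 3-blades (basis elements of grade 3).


Number of grade-k basis blades in Cl(p,q) with n = p + q is C(n, k).
n = 8 + 2 = 10
C(10, 3) = 10! / (3! * 7!)
= 3628800 / (6 * 5040)
= 120


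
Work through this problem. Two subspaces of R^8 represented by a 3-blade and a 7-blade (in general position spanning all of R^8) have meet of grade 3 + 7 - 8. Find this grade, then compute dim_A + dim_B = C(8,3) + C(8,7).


Meet grade = grade(A) + grade(B) - n
= 3 + 7 - 8 = 2
C(8,3) = 56
C(8,7) = 8
dim_A + dim_B = 56 + 8 = 64


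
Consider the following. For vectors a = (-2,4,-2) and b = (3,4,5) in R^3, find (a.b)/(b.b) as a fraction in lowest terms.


Projection coefficient = (a . b) / (b . b)
a . b = (-2)*3 + 4*4 + (-2)*5
= -6 + 16 + (-10) = 0
b . b = 3^2 + 4^2 + 5^2
= 9 + 16 + 25 = 50
Coefficient = 0/50
In lowest terms: 0/1


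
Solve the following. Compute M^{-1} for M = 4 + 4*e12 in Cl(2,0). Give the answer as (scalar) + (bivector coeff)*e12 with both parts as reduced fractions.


M = 4 + 4*e12, where e12^2 = -1.
Since M commutes with its reverse ~M = a - b*e12, M * ~M = a^2 - b^2*e12^2 = a^2 + b^2.
So M^{-1} = ~M / (a^2 + b^2) = (a - b*e12)/(a^2 + b^2).
a^2 + b^2 = 16 + 16 = 32
Scalar part = 4/32 = 1/8
Bivector coeff = -4/32 = -1/8
M^{-1} = 1/8 - 1/8*e12


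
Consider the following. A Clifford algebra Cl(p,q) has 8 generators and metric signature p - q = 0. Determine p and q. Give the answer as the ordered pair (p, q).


We need p + q = 8 and p - q = 0.
Adding: 2p = 8 + 0 = 8, so p = 4.
Then q = 8 - 4 = 4.
(p, q) = (4, 4)


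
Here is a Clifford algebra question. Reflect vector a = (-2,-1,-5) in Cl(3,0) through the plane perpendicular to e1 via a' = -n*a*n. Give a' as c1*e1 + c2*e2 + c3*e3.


Reflection formula: a' = -n*a*n, with n = e1 (unit vector, n^2 = 1).
For reflection through hyperplane perp to e1:
The component along e1 flips sign, others stay.
a = (-2, -1, -5)
a' = (2, -1, -5)
a' = 2*e1 - 1*e2 - 5*e3


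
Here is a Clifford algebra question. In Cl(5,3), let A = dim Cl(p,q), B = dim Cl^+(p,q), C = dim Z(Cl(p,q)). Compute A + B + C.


n = 5 + 3 = 8
Total dim = 2^8 = 256
Even subalgebra dim = 2^7 = 128
n is even, so center dim = 1
Sum = 256 + 128 + 1 = 385


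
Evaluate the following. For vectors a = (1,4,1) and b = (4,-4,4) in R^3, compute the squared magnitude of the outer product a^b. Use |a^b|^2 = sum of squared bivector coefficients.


a wedge b = (a1*b2 - a2*b1)*e12 + (a1*b3 - a3*b1)*e13 + (a2*b3 - a3*b2)*e23
e12 coeff: 1*(-4) - 4*4 = -4 - 16 = -20
e13 coeff: 1*4 - 1*4 = 4 - 4 = 0
e23 coeff: 4*4 - 1*(-4) = 16 - (-4) = 20
|a wedge b|^2 = (-20)^2 + 0^2 + 20^2
= 400 + 0 + 400
= 800


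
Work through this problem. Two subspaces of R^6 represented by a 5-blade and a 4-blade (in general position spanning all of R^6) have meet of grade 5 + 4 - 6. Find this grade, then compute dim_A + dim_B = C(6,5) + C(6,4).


Meet grade = grade(A) + grade(B) - n
= 5 + 4 - 6 = 3
C(6,5) = 6
C(6,4) = 15
dim_A + dim_B = 6 + 15 = 21


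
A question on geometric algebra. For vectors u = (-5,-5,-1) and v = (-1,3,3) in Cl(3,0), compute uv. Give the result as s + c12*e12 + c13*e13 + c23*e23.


In Cl(3,0): e_i^2 = 1, e_ie_j = -e_je_i for i != j.
Scalar part = u . v = (-5)*(-1) + (-5)*3 + (-1)*3
= 5 + (-15) + (-3) = -13
e12 coeff = (-5)*3 - (-5)*(-1) = -15 - 5 = -20
e13 coeff = (-5)*3 - (-1)*(-1) = -15 - 1 = -16
e23 coeff = (-5)*3 - (-1)*3 = -15 - (-3) = -12
uv = -13 - 20*e12 - 16*e13 - 12*e23


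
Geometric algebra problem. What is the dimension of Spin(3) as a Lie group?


Spin(n) double-covers SO(n); both have Lie algebra so(n) of dimension n(n-1)/2.
n = 3
n(n-1) = 3 * 2 = 6
dim Spin(3) = 6/2 = 3


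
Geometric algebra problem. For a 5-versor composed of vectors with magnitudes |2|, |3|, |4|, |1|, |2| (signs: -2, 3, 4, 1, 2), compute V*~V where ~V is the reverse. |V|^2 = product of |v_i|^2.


Each vector v_i has |v_i|^2 = s_i^2
Squared scales: (-2)^2 = 4, 3^2 = 9, 4^2 = 16, 1^2 = 1, 2^2 = 4
|V|^2 = 4 * 9 * 16 * 1 * 4
= 2304


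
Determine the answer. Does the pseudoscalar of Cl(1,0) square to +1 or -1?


The pseudoscalar I = e1...e_n (product of all n generators) of Cl(p,q) satisfies I^2 = (-1)^(q + n(n-1)/2).
p = 1, q = 0, n = p + q = 1
n(n-1)/2 = 1 * 0 / 2 = 0
Exponent = q + n(n-1)/2 = 0 + 0 = 0
I^2 = (-1)^0 = +1


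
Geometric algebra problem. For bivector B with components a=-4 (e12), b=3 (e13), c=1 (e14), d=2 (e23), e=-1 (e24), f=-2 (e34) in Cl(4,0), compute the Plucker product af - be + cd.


Plucker relation: af - be + cd
a*f = (-4)*(-2) = 8
b*e = 3*(-1) = -3
c*d = 1*2 = 2
af - be + cd = 8 - (-3) + 2
= 13


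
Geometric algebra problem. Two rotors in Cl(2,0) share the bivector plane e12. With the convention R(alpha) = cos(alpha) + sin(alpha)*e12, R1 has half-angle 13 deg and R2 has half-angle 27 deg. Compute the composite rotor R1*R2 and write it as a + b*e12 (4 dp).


Same-plane rotors commute and their half-angles add:
R1*R2 = cos(a1 + a2) + sin(a1 + a2)*e12.
a1 + a2 = 13 + 27 = 40 deg
cos(40 deg) = 0.7660
sin(40 deg) = 0.6428
R1*R2 = 0.7660 + 0.6428*e12


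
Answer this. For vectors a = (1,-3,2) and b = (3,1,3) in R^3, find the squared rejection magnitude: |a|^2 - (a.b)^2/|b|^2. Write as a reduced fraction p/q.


|a|^2 = 1^2 + (-3)^2 + 2^2 = 14
|b|^2 = 3^2 + 1^2 + 3^2 = 19
a . b = 1*3 + (-3)*1 + 2*3 = 6
(a.b)^2 = 6^2 = 36
|rej|^2 = 14 - 36/19
= (266 - 36)/19
= 230/19
In lowest terms: 230/19


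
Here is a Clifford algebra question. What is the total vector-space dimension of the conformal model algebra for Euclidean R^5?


The conformal model of R^5 uses Cl(6,1): the 5 Euclidean generators plus two extra orthogonal generators e+ (e+^2 = +1) and e- (e-^2 = -1), from which the null vectors e0, einf are built.
Number of generators m = 5 + 2 = 7.
dim Cl(p,q) = 2^m = 2^7 = 128


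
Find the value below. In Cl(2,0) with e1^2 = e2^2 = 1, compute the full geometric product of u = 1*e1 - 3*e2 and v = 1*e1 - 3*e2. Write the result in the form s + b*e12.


Expand: (1*e1 - 3*e2)(1*e1 - 3*e2)
= 1*1*e1e1 + 1*(-3)*e1e2 + (-3)*1*e2e1 + (-3)*(-3)*e2e2
Using e1^2 = e2^2 = 1, e2e1 = -e1e2:
Scalar part s = 1*1 + (-3)*(-3) = 1 + 9 = 10
Bivector part b = 1*(-3) - (-3)*1 = -3 - (-3) = 0
uv = 10 + 0*e12


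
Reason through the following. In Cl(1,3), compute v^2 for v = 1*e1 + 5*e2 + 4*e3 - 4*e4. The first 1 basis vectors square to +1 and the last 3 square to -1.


v^2 = sum of c_i^2 * e_i^2
Positive signature terms (e_i^2 = +1): 1^2 = 1
Negative signature terms (e_j^2 = -1): 5^2 + 4^2 + (-4)^2 = 57
v^2 = 1 - 57 = -56


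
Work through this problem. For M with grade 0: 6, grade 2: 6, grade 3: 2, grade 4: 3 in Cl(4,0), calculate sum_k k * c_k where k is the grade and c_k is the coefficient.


Grade-weighted sum = sum of grade_k * coefficient_k
0*6 = 0
2*6 = 12
3*2 = 6
4*3 = 12
Total = 0 + 12 + 6 + 12 = 30


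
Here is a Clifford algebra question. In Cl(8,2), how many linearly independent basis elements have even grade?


Even subalgebra dimension = 2^(n-1)
n = 8 + 2 = 10
2^(10 - 1) = 2^9 = 512
Verification: sum of C(10,k) for even k = 1 + 45 + 210 + 210 + 45 + 1 = 512
Result = 512


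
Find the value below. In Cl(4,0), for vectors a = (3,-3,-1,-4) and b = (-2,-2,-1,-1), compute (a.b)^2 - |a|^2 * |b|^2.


a . b = 3*(-2) + (-3)*(-2) + (-1)*(-1) + (-4)*(-1)
= -6 + 6 + 1 + 4 = 5
|a|^2 = 3^2 + (-3)^2 + (-1)^2 + (-4)^2 = 35
|b|^2 = (-2)^2 + (-2)^2 + (-1)^2 + (-1)^2 = 10
(a.b)^2 = 5^2 = 25
|a|^2 * |b|^2 = 35 * 10 = 350
Result = 25 - 350 = -325


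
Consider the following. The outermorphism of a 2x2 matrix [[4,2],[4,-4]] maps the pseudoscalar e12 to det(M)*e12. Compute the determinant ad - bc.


The outermorphism of a linear map f sends e1^e2 to f(e1)^f(e2).
f(e1) = 4*e1 + 4*e2
f(e2) = 2*e1 - 4*e2
f(e1) ^ f(e2) = (4*e1 + 4*e2) ^ (2*e1 - 4*e2)
= 4*(-4)*e12 + 4*2*e21
= (-16 - 8)*e12
= -24*e12
Coefficient = -24


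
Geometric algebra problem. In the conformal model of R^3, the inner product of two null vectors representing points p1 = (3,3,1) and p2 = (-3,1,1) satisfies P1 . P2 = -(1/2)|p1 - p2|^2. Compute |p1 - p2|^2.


p1 - p2 = (6, 2, 0)
|p1 - p2|^2 = 6^2 + 2^2 + 0^2
= 36 + 4 + 0
= 40


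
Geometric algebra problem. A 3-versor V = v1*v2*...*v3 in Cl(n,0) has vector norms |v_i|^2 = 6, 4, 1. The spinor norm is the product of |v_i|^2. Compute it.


Spinor norm N(V) = |v1|^2 * |v2|^2 * ... * |v3|^2
= 6 * 4 * 1
Running product: 6, 24, 24
N(V) = 24


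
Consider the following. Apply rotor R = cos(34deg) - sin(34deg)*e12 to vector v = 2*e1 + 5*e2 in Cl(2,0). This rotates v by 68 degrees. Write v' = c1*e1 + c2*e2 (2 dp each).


Rotor R = cos(34deg) - sin(34deg)*e12
Rotation angle theta = 2 * 34 = 68 degrees
v' = R*v*~R rotates v by theta.
cos(68deg) = 0.3746, sin(68deg) = 0.9272
v'_1 = 2*cos(68deg) - 5*sin(68deg)
= 2*0.3746 - 5*0.9272
= -3.89
v'_2 = 2*sin(68deg) + 5*cos(68deg)
= 2*0.9272 + 5*0.3746
= 3.73
v' = -3.89*e1 + 3.73*e2


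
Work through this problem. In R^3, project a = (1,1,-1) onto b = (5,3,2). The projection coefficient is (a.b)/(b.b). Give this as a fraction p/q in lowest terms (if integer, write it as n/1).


Projection coefficient = (a . b) / (b . b)
a . b = 1*5 + 1*3 + (-1)*2
= 5 + 3 + (-2) = 6
b . b = 5^2 + 3^2 + 2^2
= 25 + 9 + 4 = 38
Coefficient = 6/38
In lowest terms: 3/19


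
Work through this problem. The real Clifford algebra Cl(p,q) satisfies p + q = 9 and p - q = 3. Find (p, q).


We need p + q = 9 and p - q = 3.
Adding: 2p = 9 + 3 = 12, so p = 6.
Then q = 9 - 6 = 3.
(p, q) = (6, 3)


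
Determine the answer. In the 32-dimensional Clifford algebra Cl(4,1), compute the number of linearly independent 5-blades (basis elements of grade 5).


Number of grade-k basis blades in Cl(p,q) with n = p + q is C(n, k).
n = 4 + 1 = 5
C(5, 5) = 5! / (5! * 0!)
= 120 / (120 * 1)
= 1


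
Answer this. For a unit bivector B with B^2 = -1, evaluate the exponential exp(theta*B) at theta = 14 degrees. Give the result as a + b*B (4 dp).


For a unit bivector B with B^2 = -1, the exponential series gives
e^(theta*B) = cos(theta) + sin(theta)*B (the GA analogue of Euler's formula).
theta = 14 degrees = 0.244346 rad
cos(14 deg) = 0.9703
sin(14 deg) = 0.2419
exp(theta*B) = 0.9703 + 0.2419*B


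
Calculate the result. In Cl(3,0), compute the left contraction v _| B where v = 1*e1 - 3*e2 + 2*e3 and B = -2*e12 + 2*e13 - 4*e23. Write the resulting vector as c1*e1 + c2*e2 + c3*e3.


Left contraction v _| B = <vB>_1 (grade-1 part of the geometric product vB).
Using e1_|e12 = e2, e2_|e12 = -e1, e1_|e13 = e3, e3_|e13 = -e1, e2_|e23 = e3, e3_|e23 = -e2:
e1 coeff: -v2*b12 - v3*b13 = -(-3)*(-2) - (2)*(2) = -10
e2 coeff: v1*b12 - v3*b23 = (1)*(-2) - (2)*(-4) = 6
e3 coeff: v1*b13 + v2*b23 = (1)*(2) + (-3)*(-4) = 14
v _| B = -10*e1 + 6*e2 + 14*e3


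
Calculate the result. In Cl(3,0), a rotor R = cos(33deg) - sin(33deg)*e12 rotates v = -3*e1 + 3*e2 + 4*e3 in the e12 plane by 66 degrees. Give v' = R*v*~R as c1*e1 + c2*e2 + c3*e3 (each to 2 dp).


Rotor R = cos(33deg) - sin(33deg)*e12
Rotation angle theta = 2 * 33 = 66 degrees in the e12 plane (e1 -> e2).
The component perpendicular to the plane (e3) is invariant: v'_3 = v3 = 4.00
cos(66deg) = 0.4067, sin(66deg) = 0.9135
v'_1 = v1*cos(theta) - v2*sin(theta) = -3*0.4067 - 3*0.9135 = -3.96
v'_2 = v1*sin(theta) + v2*cos(theta) = -3*0.9135 + 3*0.4067 = -1.52
v' = -3.96*e1 - 1.52*e2 + 4.00*e3


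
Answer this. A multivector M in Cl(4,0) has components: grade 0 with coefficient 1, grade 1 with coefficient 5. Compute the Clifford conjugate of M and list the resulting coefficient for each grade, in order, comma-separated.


Clifford conjugate sign for grade k: (-1)^(k(k+1)/2)
Grade 0: (-1)^(0*1/2) = (-1)^0 = 1, coeff 1 -> 1
Grade 1: (-1)^(1*2/2) = (-1)^1 = -1, coeff 5 -> -5
Conjugated coefficients: 1, -5


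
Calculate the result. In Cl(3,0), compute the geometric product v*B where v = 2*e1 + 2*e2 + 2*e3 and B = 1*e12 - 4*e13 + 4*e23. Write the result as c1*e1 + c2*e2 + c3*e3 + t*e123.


vB has grade-1 (vector) and grade-3 (trivector) parts: vB = (v _| B) + (v ^ B).
Vector part <vB>_1:
  e1: -v2*b12 - v3*b13 = -(2)*(1) - (2)*(-4) = 6
  e2: v1*b12 - v3*b23 = (2)*(1) - (2)*(4) = -6
  e3: v1*b13 + v2*b23 = (2)*(-4) + (2)*(4) = 0
Trivector part <vB>_3:
  e123: v1*b23 - v2*b13 + v3*b12 = (2)*(4) - (2)*(-4) + (2)*(1) = 18
vB = 6*e1 - 6*e2 + 0*e3 + 18*e123


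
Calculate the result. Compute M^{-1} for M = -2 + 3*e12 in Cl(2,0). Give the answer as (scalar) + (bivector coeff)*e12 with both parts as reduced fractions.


M = -2 + 3*e12, where e12^2 = -1.
Since M commutes with its reverse ~M = a - b*e12, M * ~M = a^2 - b^2*e12^2 = a^2 + b^2.
So M^{-1} = ~M / (a^2 + b^2) = (a - b*e12)/(a^2 + b^2).
a^2 + b^2 = 4 + 9 = 13
Scalar part = -2/13 = -2/13
Bivector coeff = -3/13 = -3/13
M^{-1} = -2/13 - 3/13*e12


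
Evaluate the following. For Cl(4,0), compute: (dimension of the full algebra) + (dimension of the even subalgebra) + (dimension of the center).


n = 4 + 0 = 4
Total dim = 2^4 = 16
Even subalgebra dim = 2^3 = 8
n is even, so center dim = 1
Sum = 16 + 8 + 1 = 25


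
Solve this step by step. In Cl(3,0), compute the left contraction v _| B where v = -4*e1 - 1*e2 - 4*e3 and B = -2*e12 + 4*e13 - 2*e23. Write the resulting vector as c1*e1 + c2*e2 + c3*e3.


Left contraction v _| B = <vB>_1 (grade-1 part of the geometric product vB).
Using e1_|e12 = e2, e2_|e12 = -e1, e1_|e13 = e3, e3_|e13 = -e1, e2_|e23 = e3, e3_|e23 = -e2:
e1 coeff: -v2*b12 - v3*b13 = -(-1)*(-2) - (-4)*(4) = 14
e2 coeff: v1*b12 - v3*b23 = (-4)*(-2) - (-4)*(-2) = 0
e3 coeff: v1*b13 + v2*b23 = (-4)*(4) + (-1)*(-2) = -14
v _| B = 14*e1 + 0*e2 - 14*e3


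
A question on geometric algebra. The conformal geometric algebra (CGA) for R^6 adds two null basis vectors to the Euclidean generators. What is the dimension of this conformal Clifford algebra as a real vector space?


The conformal model of R^6 uses Cl(7,1): the 6 Euclidean generators plus two extra orthogonal generators e+ (e+^2 = +1) and e- (e-^2 = -1), from which the null vectors e0, einf are built.
Number of generators m = 6 + 2 = 8.
dim Cl(p,q) = 2^m = 2^8 = 256


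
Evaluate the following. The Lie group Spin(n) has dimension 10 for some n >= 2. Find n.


dim Spin(n) = dim so(n) = n(n-1)/2.
Solve n(n-1)/2 = 10, i.e. n^2 - n - 20 = 0.
Discriminant = 1 + 8*10 = 81
n = (1 + sqrt(81))/2 = (1 + 9)/2 = 5


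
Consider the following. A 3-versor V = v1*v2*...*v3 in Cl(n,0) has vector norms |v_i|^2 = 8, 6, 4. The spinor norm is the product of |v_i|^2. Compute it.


Spinor norm N(V) = |v1|^2 * |v2|^2 * ... * |v3|^2
= 8 * 6 * 4
Running product: 8, 48, 192
N(V) = 192


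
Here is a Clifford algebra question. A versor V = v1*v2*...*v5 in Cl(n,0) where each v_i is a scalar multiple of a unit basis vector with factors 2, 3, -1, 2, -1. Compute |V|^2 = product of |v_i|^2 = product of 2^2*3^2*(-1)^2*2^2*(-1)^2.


Each vector v_i has |v_i|^2 = s_i^2
Squared scales: 2^2 = 4, 3^2 = 9, (-1)^2 = 1, 2^2 = 4, (-1)^2 = 1
|V|^2 = 4 * 9 * 1 * 4 * 1
= 144


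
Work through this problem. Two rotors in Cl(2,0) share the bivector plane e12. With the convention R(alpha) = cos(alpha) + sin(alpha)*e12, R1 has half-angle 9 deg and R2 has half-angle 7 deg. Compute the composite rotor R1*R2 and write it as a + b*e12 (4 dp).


Same-plane rotors commute and their half-angles add:
R1*R2 = cos(a1 + a2) + sin(a1 + a2)*e12.
a1 + a2 = 9 + 7 = 16 deg
cos(16 deg) = 0.9613
sin(16 deg) = 0.2756
R1*R2 = 0.9613 + 0.2756*e12


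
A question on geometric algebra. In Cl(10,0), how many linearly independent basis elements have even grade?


Even subalgebra dimension = 2^(n-1)
n = 10 + 0 = 10
2^(10 - 1) = 2^9 = 512
Verification: sum of C(10,k) for even k = 1 + 45 + 210 + 210 + 45 + 1 = 512
Result = 512


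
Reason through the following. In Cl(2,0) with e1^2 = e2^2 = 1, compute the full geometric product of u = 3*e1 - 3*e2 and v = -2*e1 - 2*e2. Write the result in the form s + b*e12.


Expand: (3*e1 - 3*e2)(-2*e1 - 2*e2)
= 3*(-2)*e1e1 + 3*(-2)*e1e2 + (-3)*(-2)*e2e1 + (-3)*(-2)*e2e2
Using e1^2 = e2^2 = 1, e2e1 = -e1e2:
Scalar part s = 3*(-2) + (-3)*(-2) = -6 + 6 = 0
Bivector part b = 3*(-2) - (-3)*(-2) = -6 - 6 = -12
uv = 0 - 12*e12


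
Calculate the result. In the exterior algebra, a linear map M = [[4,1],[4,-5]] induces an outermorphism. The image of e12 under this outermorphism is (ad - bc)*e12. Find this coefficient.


The outermorphism of a linear map f sends e1^e2 to f(e1)^f(e2).
f(e1) = 4*e1 + 4*e2
f(e2) = 1*e1 - 5*e2
f(e1) ^ f(e2) = (4*e1 + 4*e2) ^ (1*e1 - 5*e2)
= 4*(-5)*e12 + 4*1*e21
= (-20 - 4)*e12
= -24*e12
Coefficient = -24


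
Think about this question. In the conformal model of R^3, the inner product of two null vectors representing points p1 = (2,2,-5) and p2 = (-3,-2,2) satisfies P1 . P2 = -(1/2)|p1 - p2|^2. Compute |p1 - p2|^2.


p1 - p2 = (5, 4, -7)
|p1 - p2|^2 = 5^2 + 4^2 + (-7)^2
= 25 + 16 + 49
= 90


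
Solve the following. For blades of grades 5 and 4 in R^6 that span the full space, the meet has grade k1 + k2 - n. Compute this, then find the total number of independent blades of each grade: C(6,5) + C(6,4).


Meet grade = grade(A) + grade(B) - n
= 5 + 4 - 6 = 3
C(6,5) = 6
C(6,4) = 15
dim_A + dim_B = 6 + 15 = 21


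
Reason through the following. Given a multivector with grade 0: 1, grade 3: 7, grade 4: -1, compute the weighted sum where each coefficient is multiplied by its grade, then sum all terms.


Grade-weighted sum = sum of grade_k * coefficient_k
0*1 = 0
3*7 = 21
4*(-1) = -4
Total = 0 + 21 + (-4) = 17


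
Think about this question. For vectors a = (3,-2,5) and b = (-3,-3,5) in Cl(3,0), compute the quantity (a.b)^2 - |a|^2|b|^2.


a . b = 3*(-3) + (-2)*(-3) + 5*5
= -9 + 6 + 25 = 22
|a|^2 = 3^2 + (-2)^2 + 5^2 = 38
|b|^2 = (-3)^2 + (-3)^2 + 5^2 = 43
(a.b)^2 = 22^2 = 484
|a|^2 * |b|^2 = 38 * 43 = 1634
Result = 484 - 1634 = -1150


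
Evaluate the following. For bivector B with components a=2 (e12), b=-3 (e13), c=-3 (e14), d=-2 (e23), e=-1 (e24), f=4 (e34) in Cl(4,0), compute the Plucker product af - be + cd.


Plucker relation: af - be + cd
a*f = 2*4 = 8
b*e = (-3)*(-1) = 3
c*d = (-3)*(-2) = 6
af - be + cd = 8 - 3 + 6
= 11


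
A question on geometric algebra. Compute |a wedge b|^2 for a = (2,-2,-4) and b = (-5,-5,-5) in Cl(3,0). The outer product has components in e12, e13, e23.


a wedge b = (a1*b2 - a2*b1)*e12 + (a1*b3 - a3*b1)*e13 + (a2*b3 - a3*b2)*e23
e12 coeff: 2*(-5) - (-2)*(-5) = -10 - 10 = -20
e13 coeff: 2*(-5) - (-4)*(-5) = -10 - 20 = -30
e23 coeff: (-2)*(-5) - (-4)*(-5) = 10 - 20 = -10
|a wedge b|^2 = (-20)^2 + (-30)^2 + (-10)^2
= 400 + 900 + 100
= 1400


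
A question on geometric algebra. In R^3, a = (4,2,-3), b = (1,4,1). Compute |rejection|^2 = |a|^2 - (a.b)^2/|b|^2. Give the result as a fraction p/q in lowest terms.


|a|^2 = 4^2 + 2^2 + (-3)^2 = 29
|b|^2 = 1^2 + 4^2 + 1^2 = 18
a . b = 4*1 + 2*4 + (-3)*1 = 9
(a.b)^2 = 9^2 = 81
|rej|^2 = 29 - 81/18
= (522 - 81)/18
= 441/18
In lowest terms: 49/2


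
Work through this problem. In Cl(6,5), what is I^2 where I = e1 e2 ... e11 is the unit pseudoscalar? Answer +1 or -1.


The pseudoscalar I = e1...e_n (product of all n generators) of Cl(p,q) satisfies I^2 = (-1)^(q + n(n-1)/2).
p = 6, q = 5, n = p + q = 11
n(n-1)/2 = 11 * 10 / 2 = 55
Exponent = q + n(n-1)/2 = 5 + 55 = 60
I^2 = (-1)^60 = +1


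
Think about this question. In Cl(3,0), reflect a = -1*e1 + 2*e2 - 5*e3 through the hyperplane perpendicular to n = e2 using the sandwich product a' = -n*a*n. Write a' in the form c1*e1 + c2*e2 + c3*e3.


Reflection formula: a' = -n*a*n, with n = e2 (unit vector, n^2 = 1).
For reflection through hyperplane perp to e2:
The component along e2 flips sign, others stay.
a = (-1, 2, -5)
a' = (-1, -2, -5)
a' = -1*e1 - 2*e2 - 5*e3


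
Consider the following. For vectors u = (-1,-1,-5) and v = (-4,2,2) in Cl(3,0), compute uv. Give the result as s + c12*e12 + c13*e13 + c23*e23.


In Cl(3,0): e_i^2 = 1, e_ie_j = -e_je_i for i != j.
Scalar part = u . v = (-1)*(-4) + (-1)*2 + (-5)*2
= 4 + (-2) + (-10) = -8
e12 coeff = (-1)*2 - (-1)*(-4) = -2 - 4 = -6
e13 coeff = (-1)*2 - (-5)*(-4) = -2 - 20 = -22
e23 coeff = (-1)*2 - (-5)*2 = -2 - (-10) = 8
uv = -8 - 6*e12 - 22*e13 + 8*e23


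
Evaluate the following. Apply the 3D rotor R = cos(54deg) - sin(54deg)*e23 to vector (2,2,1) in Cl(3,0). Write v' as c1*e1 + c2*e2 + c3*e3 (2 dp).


Rotor R = cos(54deg) - sin(54deg)*e23
Rotation angle theta = 2 * 54 = 108 degrees in the e23 plane (e2 -> e3).
The component perpendicular to the plane (e1) is invariant: v'_1 = v1 = 2.00
cos(108deg) = -0.3090, sin(108deg) = 0.9511
v'_2 = v2*cos(theta) - v3*sin(theta) = 2*(-0.3090) - 1*0.9511 = -1.57
v'_3 = v2*sin(theta) + v3*cos(theta) = 2*0.9511 + 1*(-0.3090) = 1.59
v' = 2.00*e1 - 1.57*e2 + 1.59*e3


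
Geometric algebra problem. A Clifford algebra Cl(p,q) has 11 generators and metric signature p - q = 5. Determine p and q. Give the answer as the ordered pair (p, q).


We need p + q = 11 and p - q = 5.
Adding: 2p = 11 + 5 = 16, so p = 8.
Then q = 11 - 8 = 3.
(p, q) = (8, 3)


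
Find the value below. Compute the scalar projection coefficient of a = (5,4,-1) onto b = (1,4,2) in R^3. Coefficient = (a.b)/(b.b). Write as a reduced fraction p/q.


Projection coefficient = (a . b) / (b . b)
a . b = 5*1 + 4*4 + (-1)*2
= 5 + 16 + (-2) = 19
b . b = 1^2 + 4^2 + 2^2
= 1 + 16 + 4 = 21
Coefficient = 19/21
In lowest terms: 19/21


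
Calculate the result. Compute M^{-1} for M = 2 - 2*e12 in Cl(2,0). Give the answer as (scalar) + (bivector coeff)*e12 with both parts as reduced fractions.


M = 2 - 2*e12, where e12^2 = -1.
Since M commutes with its reverse ~M = a - b*e12, M * ~M = a^2 - b^2*e12^2 = a^2 + b^2.
So M^{-1} = ~M / (a^2 + b^2) = (a - b*e12)/(a^2 + b^2).
a^2 + b^2 = 4 + 4 = 8
Scalar part = 2/8 = 1/4
Bivector coeff = 2/8 = 1/4
M^{-1} = 1/4 + 1/4*e12


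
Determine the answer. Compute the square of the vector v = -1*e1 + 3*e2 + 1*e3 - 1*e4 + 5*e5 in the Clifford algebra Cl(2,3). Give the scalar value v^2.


v^2 = sum of c_i^2 * e_i^2
Positive signature terms (e_i^2 = +1): (-1)^2 + 3^2 = 10
Negative signature terms (e_j^2 = -1): 1^2 + (-1)^2 + 5^2 = 27
v^2 = 10 - 27 = -17


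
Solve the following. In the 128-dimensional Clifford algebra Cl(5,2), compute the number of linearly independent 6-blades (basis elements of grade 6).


Number of grade-k basis blades in Cl(p,q) with n = p + q is C(n, k).
n = 5 + 2 = 7
C(7, 6) = 7! / (6! * 1!)
= 5040 / (720 * 1)
= 7


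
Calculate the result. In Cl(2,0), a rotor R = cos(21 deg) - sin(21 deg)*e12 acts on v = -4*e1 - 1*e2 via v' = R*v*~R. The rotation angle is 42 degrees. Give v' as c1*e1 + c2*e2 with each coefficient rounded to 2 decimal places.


Rotor R = cos(21deg) - sin(21deg)*e12
Rotation angle theta = 2 * 21 = 42 degrees
v' = R*v*~R rotates v by theta.
cos(42deg) = 0.7431, sin(42deg) = 0.6691
v'_1 = -4*cos(42deg) - (-1)*sin(42deg)
= -4*0.7431 - (-1)*0.6691
= -2.30
v'_2 = -4*sin(42deg) + (-1)*cos(42deg)
= -4*0.6691 + (-1)*0.7431
= -3.42
v' = -2.30*e1 - 3.42*e2


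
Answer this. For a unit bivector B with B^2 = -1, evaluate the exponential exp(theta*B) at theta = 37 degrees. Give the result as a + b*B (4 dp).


For a unit bivector B with B^2 = -1, the exponential series gives
e^(theta*B) = cos(theta) + sin(theta)*B (the GA analogue of Euler's formula).
theta = 37 degrees = 0.645772 rad
cos(37 deg) = 0.7986
sin(37 deg) = 0.6018
exp(theta*B) = 0.7986 + 0.6018*B


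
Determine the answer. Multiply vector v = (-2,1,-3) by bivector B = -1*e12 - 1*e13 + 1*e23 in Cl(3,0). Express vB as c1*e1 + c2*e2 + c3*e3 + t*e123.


vB has grade-1 (vector) and grade-3 (trivector) parts: vB = (v _| B) + (v ^ B).
Vector part <vB>_1:
  e1: -v2*b12 - v3*b13 = -(1)*(-1) - (-3)*(-1) = -2
  e2: v1*b12 - v3*b23 = (-2)*(-1) - (-3)*(1) = 5
  e3: v1*b13 + v2*b23 = (-2)*(-1) + (1)*(1) = 3
Trivector part <vB>_3:
  e123: v1*b23 - v2*b13 + v3*b12 = (-2)*(1) - (1)*(-1) + (-3)*(-1) = 2
vB = -2*e1 + 5*e2 + 3*e3 + 2*e123
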